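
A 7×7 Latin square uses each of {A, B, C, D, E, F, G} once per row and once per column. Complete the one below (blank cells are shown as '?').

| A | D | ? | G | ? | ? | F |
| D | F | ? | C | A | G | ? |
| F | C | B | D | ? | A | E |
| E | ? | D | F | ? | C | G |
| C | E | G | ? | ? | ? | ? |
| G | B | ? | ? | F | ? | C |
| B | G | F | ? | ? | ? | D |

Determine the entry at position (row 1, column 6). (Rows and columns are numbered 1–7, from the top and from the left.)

B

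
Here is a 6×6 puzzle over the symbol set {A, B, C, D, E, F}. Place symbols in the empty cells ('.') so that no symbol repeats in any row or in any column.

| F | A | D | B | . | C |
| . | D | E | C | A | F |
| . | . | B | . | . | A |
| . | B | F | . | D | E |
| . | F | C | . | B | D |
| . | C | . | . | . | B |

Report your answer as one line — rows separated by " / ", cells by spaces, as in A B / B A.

(r1,c5) = E
(r2,c1) = B
(r3,c2) = E
(r4,c4) = A
(r5,c4) = E
(r6,c3) = A
(r6,c5) = F
(r3,c5) = C
(r4,c1) = C
(r5,c1) = A
(r6,c4) = D
(r3,c1) = D
(r3,c4) = F
(r6,c1) = E

F A D B E C / B D E C A F / D E B F C A / C B F A D E / A F C E B D / E C A D F B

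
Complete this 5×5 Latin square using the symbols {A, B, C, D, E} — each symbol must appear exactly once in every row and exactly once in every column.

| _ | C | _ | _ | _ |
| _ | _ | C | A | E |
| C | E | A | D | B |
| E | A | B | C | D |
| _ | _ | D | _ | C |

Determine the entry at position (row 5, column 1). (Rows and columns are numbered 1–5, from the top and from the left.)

A

(r1,c3) = E
(r1,c4) = B
(r1,c5) = A
(r5,c2) = B
(r5,c4) = E
(r1,c1) = D
(r2,c1) = B
(r2,c2) = D
(r5,c1) = A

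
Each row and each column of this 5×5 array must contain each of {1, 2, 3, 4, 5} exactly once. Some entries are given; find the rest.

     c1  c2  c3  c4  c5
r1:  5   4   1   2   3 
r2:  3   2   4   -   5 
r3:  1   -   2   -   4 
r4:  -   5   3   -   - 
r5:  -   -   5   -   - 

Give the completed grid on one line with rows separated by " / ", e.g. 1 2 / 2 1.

5 4 1 2 3 / 3 2 4 1 5 / 1 3 2 5 4 / 2 5 3 4 1 / 4 1 5 3 2

At row 2, column 4: row 2 has {2,3,4,5}; column 4 has {2}; that leaves 1.
At row 3, column 2: row 3 has {1,2,4}; column 2 has {2,4,5}; that leaves 3.
At row 3, column 4: row 3 has {1,2,3,4}; column 4 has {1,2}; that leaves 5.
At row 4, column 4: row 4 has {3,5}; column 4 has {1,2,5}; that leaves 4.
At row 5, column 2: row 5 has {5}; column 2 has {2,3,4,5}; that leaves 1.
At row 5, column 4: row 5 has {1,5}; column 4 has {1,2,4,5}; that leaves 3.
At row 5, column 5: row 5 has {1,3,5}; column 5 has {3,4,5}; that leaves 2.
At row 4, column 1: row 4 has {3,4,5}; column 1 has {1,3,5}; that leaves 2.
At row 4, column 5: row 4 has {2,3,4,5}; column 5 has {2,3,4,5}; that leaves 1.
At row 5, column 1: row 5 has {1,2,3,5}; column 1 has {1,2,3,5}; that leaves 4.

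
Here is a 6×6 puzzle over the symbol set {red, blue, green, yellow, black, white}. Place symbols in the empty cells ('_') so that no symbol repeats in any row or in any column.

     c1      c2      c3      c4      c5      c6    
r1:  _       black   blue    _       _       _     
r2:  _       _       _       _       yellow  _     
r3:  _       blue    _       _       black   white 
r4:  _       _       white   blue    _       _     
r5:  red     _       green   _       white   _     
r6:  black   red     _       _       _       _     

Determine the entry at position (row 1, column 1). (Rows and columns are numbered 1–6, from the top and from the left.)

Cell (r5,c2): row 5 has {red,green,white}; column 2 has {red,blue,black} → yellow.
Cell (r5,c4): row 5 has {red,green,yellow,white}; column 4 has {blue} → black.
Cell (r5,c6): row 5 has {red,green,yellow,black,white}; column 6 has {white} → blue.
Cell (r6,c3): row 6 has {red,black}; column 3 has {blue,green,white} → yellow.
Cell (r6,c6): row 6 has {red,yellow,black}; column 6 has {blue,white} → green.
Cell (r3,c3): row 3 has {blue,black,white}; column 3 has {blue,green,yellow,white} → red.
Cell (r4,c2): row 4 has {blue,white}; column 2 has {red,blue,yellow,black} → green.
Cell (r4,c5): row 4 has {blue,green,white}; column 5 has {yellow,black,white} → red.
Cell (r6,c4): row 6 has {red,green,yellow,black}; column 4 has {blue,black} → white.
Cell (r6,c5): row 6 has {red,green,yellow,black,white}; column 5 has {red,yellow,black,white} → blue.
Cell (r1,c5): row 1 has {blue,black}; column 5 has {red,blue,yellow,black,white} → green.
Cell (r2,c2): row 2 has {yellow}; column 2 has {red,blue,green,yellow,black} → white.
Cell (r2,c3): row 2 has {yellow,white}; column 3 has {red,blue,green,yellow,white} → black.
Cell (r2,c6): row 2 has {yellow,black,white}; column 6 has {blue,green,white} → red.
Cell (r4,c1): row 4 has {red,blue,green,white}; column 1 has {red,black} → yellow.
Cell (r4,c6): row 4 has {red,blue,green,yellow,white}; column 6 has {red,blue,green,white} → black.
Cell (r1,c1): row 1 has {blue,green,black}; column 1 has {red,yellow,black} → white.

white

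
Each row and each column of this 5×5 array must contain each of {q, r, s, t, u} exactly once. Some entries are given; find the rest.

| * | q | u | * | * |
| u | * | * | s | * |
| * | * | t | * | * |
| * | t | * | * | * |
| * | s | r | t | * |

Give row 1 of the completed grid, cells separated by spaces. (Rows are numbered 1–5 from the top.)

row 1 has {q,u}; column 4 has {s,t} — only r is left for (r1,c4).
row 2 has {s,u}; column 2 has {q,s,t} — only r is left for (r2,c2).
row 2 has {r,s,u}; column 3 has {r,t,u} — only q is left for (r2,c3).
row 2 has {q,r,s,u}; column 5 is empty so far — only t is left for (r2,c5).
row 3 has {t}; column 2 has {q,r,s,t} — only u is left for (r3,c2).
row 3 has {t,u}; column 4 has {r,s,t} — only q is left for (r3,c4).
row 4 has {t}; column 3 has {q,r,t,u} — only s is left for (r4,c3).
row 4 has {s,t}; column 4 has {q,r,s,t} — only u is left for (r4,c4).
row 5 has {r,s,t}; column 1 has {u} — only q is left for (r5,c1).
row 5 has {q,r,s,t}; column 5 has {t} — only u is left for (r5,c5).
row 1 has {q,r,u}; column 5 has {t,u} — only s is left for (r1,c5).
row 3 has {q,t,u}; column 5 has {s,t,u} — only r is left for (r3,c5).
row 4 has {s,t,u}; column 1 has {q,u} — only r is left for (r4,c1).
row 4 has {r,s,t,u}; column 5 has {r,s,t,u} — only q is left for (r4,c5).
row 1 has {q,r,s,u}; column 1 has {q,r,u} — only t is left for (r1,c1).

t q u r s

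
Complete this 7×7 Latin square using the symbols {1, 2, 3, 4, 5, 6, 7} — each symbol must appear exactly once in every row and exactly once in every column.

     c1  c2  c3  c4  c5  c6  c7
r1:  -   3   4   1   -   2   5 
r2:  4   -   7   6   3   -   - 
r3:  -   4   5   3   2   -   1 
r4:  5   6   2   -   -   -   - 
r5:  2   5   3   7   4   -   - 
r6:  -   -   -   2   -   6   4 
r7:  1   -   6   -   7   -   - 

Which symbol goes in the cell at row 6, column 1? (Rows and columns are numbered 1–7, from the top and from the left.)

3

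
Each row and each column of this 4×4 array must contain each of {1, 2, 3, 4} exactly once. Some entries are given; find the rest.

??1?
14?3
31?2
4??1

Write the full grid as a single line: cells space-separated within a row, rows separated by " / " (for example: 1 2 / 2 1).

2 3 1 4 / 1 4 2 3 / 3 1 4 2 / 4 2 3 1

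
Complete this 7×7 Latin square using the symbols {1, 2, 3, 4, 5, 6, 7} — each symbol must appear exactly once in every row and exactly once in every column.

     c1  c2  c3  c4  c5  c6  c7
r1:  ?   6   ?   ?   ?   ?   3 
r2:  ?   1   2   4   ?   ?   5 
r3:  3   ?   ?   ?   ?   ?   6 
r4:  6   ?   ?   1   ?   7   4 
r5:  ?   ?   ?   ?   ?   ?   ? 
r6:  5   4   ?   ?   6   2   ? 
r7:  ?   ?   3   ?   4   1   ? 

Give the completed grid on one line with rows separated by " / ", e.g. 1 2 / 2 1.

(r2,c1) = 7
(r2,c5) = 3
(r2,c6) = 6
(r4,c3) = 5
(r4,c5) = 2
(r7,c1) = 2
(r7,c7) = 7
(r4,c2) = 3
(r6,c7) = 1
(r7,c2) = 5
(r7,c4) = 6
(r5,c7) = 2
(r6,c3) = 7
(r6,c4) = 3
(r5,c2) = 7
(r5,c4) = 5
(r5,c5) = 1
(r3,c2) = 2
(r3,c4) = 7
(r3,c5) = 5
(r3,c6) = 4
(r5,c1) = 4
(r5,c3) = 6
(r5,c6) = 3
(r1,c1) = 1
(r1,c3) = 4
(r1,c4) = 2
(r1,c5) = 7
(r1,c6) = 5
(r3,c3) = 1

1 6 4 2 7 5 3 / 7 1 2 4 3 6 5 / 3 2 1 7 5 4 6 / 6 3 5 1 2 7 4 / 4 7 6 5 1 3 2 / 5 4 7 3 6 2 1 / 2 5 3 6 4 1 7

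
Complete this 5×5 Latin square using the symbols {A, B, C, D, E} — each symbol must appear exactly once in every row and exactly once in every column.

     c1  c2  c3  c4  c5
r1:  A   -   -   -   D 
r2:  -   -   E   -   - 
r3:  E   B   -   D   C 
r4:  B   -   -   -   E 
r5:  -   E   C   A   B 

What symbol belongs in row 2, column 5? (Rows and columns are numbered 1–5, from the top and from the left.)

row 1 has {A,D}; column 2 has {B,E} — only C is left for (r1,c2).
row 1 has {A,C,D}; column 3 has {C,E} — only B is left for (r1,c3).
row 1 has {A,B,C,D}; column 4 has {A,D} — only E is left for (r1,c4).
row 2 has {E}; column 5 has {B,C,D,E} — only A is left for (r2,c5).

A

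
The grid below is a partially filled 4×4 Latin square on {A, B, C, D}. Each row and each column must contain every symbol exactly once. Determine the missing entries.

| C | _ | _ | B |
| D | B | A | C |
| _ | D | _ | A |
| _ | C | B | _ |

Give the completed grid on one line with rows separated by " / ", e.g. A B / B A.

(r1,c2) = A
(r1,c3) = D
(r3,c1) = B
(r3,c3) = C
(r4,c1) = A
(r4,c4) = D

C A D B / D B A C / B D C A / A C B D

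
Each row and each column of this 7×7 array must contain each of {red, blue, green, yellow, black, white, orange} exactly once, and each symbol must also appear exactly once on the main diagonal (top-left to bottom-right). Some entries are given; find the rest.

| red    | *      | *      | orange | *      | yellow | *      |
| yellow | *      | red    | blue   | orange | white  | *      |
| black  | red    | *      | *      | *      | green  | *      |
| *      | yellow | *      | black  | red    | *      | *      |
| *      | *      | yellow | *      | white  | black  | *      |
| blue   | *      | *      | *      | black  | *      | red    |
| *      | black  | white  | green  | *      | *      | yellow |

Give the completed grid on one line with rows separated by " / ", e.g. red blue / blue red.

red blue black orange green yellow white / yellow green red blue orange white black / black red blue white yellow green orange / white yellow orange black red blue green / green orange yellow red white black blue / blue white green yellow black orange red / orange black white green blue red yellow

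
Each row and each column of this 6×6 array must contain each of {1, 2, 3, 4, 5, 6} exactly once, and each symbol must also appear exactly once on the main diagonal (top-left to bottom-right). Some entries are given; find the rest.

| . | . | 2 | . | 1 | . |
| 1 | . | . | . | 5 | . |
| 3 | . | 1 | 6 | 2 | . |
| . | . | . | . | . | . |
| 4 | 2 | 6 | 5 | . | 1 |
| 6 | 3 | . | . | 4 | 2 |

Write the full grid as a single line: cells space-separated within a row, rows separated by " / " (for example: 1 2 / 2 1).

(r1,c1): row 1 has {1,2}; column 1 has {1,3,4,6}; the diagonal has {1,2}, so it must be 5.
(r4,c1): row 4 is empty so far; column 1 has {1,3,4,5,6}, so it must be 2.
(r5,c5): row 5 has {1,2,4,5,6}; column 5 has {1,2,4,5}; the diagonal has {1,2,5}, so it must be 3.
(r6,c3): row 6 has {2,3,4,6}; column 3 has {1,2,6}, so it must be 5.
(r6,c4): row 6 has {2,3,4,5,6}; column 4 has {5,6}, so it must be 1.
(r4,c4): row 4 has {2}; column 4 has {1,5,6}; the diagonal has {1,2,3,5}, so it must be 4.
(r4,c5): row 4 has {2,4}; column 5 has {1,2,3,4,5}, so it must be 6.
(r1,c4): row 1 has {1,2,5}; column 4 has {1,4,5,6}, so it must be 3.
(r2,c2): row 2 has {1,5}; column 2 has {2,3}; the diagonal has {1,2,3,4,5}, so it must be 6.
(r2,c4): row 2 has {1,5,6}; column 4 has {1,3,4,5,6}, so it must be 2.
(r4,c3): row 4 has {2,4,6}; column 3 has {1,2,5,6}, so it must be 3.
(r4,c6): row 4 has {2,3,4,6}; column 6 has {1,2}, so it must be 5.
(r1,c2): row 1 has {1,2,3,5}; column 2 has {2,3,6}, so it must be 4.
(r1,c6): row 1 has {1,2,3,4,5}; column 6 has {1,2,5}, so it must be 6.
(r2,c3): row 2 has {1,2,5,6}; column 3 has {1,2,3,5,6}, so it must be 4.
(r2,c6): row 2 has {1,2,4,5,6}; column 6 has {1,2,5,6}, so it must be 3.
(r3,c2): row 3 has {1,2,3,6}; column 2 has {2,3,4,6}, so it must be 5.
(r3,c6): row 3 has {1,2,3,5,6}; column 6 has {1,2,3,5,6}, so it must be 4.
(r4,c2): row 4 has {2,3,4,5,6}; column 2 has {2,3,4,5,6}, so it must be 1.

5 4 2 3 1 6 / 1 6 4 2 5 3 / 3 5 1 6 2 4 / 2 1 3 4 6 5 / 4 2 6 5 3 1 / 6 3 5 1 4 2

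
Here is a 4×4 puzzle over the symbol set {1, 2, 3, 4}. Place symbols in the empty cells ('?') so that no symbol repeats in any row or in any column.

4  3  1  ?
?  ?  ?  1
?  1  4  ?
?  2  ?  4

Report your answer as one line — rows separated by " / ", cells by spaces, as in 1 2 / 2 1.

4 3 1 2 / 3 4 2 1 / 2 1 4 3 / 1 2 3 4

Cell (r1,c4): row 1 has {1,3,4}; column 4 has {1,4} → 2.
Cell (r2,c2): row 2 has {1}; column 2 has {1,2,3} → 4.
Cell (r3,c4): row 3 has {1,4}; column 4 has {1,2,4} → 3.
Cell (r4,c3): row 4 has {2,4}; column 3 has {1,4} → 3.
Cell (r2,c3): row 2 has {1,4}; column 3 has {1,3,4} → 2.
Cell (r3,c1): row 3 has {1,3,4}; column 1 has {4} → 2.
Cell (r4,c1): row 4 has {2,3,4}; column 1 has {2,4} → 1.
Cell (r2,c1): row 2 has {1,2,4}; column 1 has {1,2,4} → 3.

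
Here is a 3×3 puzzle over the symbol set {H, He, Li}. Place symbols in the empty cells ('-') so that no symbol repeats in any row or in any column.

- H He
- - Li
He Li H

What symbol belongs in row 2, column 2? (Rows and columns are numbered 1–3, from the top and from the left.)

He

Cell (r1,c1): row 1 has {H,He}; column 1 has {He} → Li.
Cell (r2,c1): row 2 has {Li}; column 1 has {He,Li} → H.
Cell (r2,c2): row 2 has {H,Li}; column 2 has {H,Li} → He.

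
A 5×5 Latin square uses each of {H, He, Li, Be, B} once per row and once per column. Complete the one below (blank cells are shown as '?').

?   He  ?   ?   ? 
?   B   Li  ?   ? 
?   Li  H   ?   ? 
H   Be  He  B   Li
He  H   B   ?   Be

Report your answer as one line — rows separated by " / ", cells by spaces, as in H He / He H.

Li He Be H B / Be B Li He H / B Li H Be He / H Be He B Li / He H B Li Be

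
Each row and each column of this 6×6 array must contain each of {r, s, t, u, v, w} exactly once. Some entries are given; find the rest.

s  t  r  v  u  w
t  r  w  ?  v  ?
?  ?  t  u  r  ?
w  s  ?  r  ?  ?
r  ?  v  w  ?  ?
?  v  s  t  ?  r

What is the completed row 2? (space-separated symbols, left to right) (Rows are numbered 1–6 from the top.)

t r w s v u

(r2,c4) = s
(r2,c6) = u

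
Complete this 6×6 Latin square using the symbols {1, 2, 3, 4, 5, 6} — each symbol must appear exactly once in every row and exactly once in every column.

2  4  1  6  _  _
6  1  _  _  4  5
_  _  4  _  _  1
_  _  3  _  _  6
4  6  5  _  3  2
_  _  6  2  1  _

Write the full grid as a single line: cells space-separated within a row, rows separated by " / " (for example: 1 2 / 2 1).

(r1,c5): row 1 has {1,2,4,6}; column 5 has {1,3,4}, so it must be 5.
(r1,c6): row 1 has {1,2,4,5,6}; column 6 has {1,2,5,6}, so it must be 3.
(r2,c3): row 2 has {1,4,5,6}; column 3 has {1,3,4,5,6}, so it must be 2.
(r2,c4): row 2 has {1,2,4,5,6}; column 4 has {2,6}, so it must be 3.
(r3,c4): row 3 has {1,4}; column 4 has {2,3,6}, so it must be 5.
(r4,c5): row 4 has {3,6}; column 5 has {1,3,4,5}, so it must be 2.
(r5,c4): row 5 has {2,3,4,5,6}; column 4 has {2,3,5,6}, so it must be 1.
(r6,c6): row 6 has {1,2,6}; column 6 has {1,2,3,5,6}, so it must be 4.
(r3,c1): row 3 has {1,4,5}; column 1 has {2,4,6}, so it must be 3.
(r3,c2): row 3 has {1,3,4,5}; column 2 has {1,4,6}, so it must be 2.
(r3,c5): row 3 has {1,2,3,4,5}; column 5 has {1,2,3,4,5}, so it must be 6.
(r4,c2): row 4 has {2,3,6}; column 2 has {1,2,4,6}, so it must be 5.
(r4,c4): row 4 has {2,3,5,6}; column 4 has {1,2,3,5,6}, so it must be 4.
(r6,c1): row 6 has {1,2,4,6}; column 1 has {2,3,4,6}, so it must be 5.
(r6,c2): row 6 has {1,2,4,5,6}; column 2 has {1,2,4,5,6}, so it must be 3.
(r4,c1): row 4 has {2,3,4,5,6}; column 1 has {2,3,4,5,6}, so it must be 1.

2 4 1 6 5 3 / 6 1 2 3 4 5 / 3 2 4 5 6 1 / 1 5 3 4 2 6 / 4 6 5 1 3 2 / 5 3 6 2 1 4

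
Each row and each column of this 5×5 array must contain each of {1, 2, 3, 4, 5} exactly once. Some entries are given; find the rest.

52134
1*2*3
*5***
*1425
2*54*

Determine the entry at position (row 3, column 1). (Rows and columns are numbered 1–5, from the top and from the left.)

4

At row 2, column 2: row 2 has {1,2,3}; column 2 has {1,2,5}; that leaves 4.
At row 2, column 4: row 2 has {1,2,3,4}; column 4 has {2,3,4}; that leaves 5.
At row 3, column 3: row 3 has {5}; column 3 has {1,2,4,5}; that leaves 3.
At row 3, column 4: row 3 has {3,5}; column 4 has {2,3,4,5}; that leaves 1.
At row 3, column 5: row 3 has {1,3,5}; column 5 has {3,4,5}; that leaves 2.
At row 4, column 1: row 4 has {1,2,4,5}; column 1 has {1,2,5}; that leaves 3.
At row 5, column 2: row 5 has {2,4,5}; column 2 has {1,2,4,5}; that leaves 3.
At row 5, column 5: row 5 has {2,3,4,5}; column 5 has {2,3,4,5}; that leaves 1.
At row 3, column 1: row 3 has {1,2,3,5}; column 1 has {1,2,3,5}; that leaves 4.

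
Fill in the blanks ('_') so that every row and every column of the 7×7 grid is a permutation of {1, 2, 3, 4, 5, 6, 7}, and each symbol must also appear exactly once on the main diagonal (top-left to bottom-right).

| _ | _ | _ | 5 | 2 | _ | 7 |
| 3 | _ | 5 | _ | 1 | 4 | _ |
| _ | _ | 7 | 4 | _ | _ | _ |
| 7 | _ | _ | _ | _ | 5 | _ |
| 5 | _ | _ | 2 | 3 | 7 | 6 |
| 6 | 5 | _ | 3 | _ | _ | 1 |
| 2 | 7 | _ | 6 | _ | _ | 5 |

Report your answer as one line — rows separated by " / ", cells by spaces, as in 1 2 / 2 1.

(r2,c4) = 7
(r2,c7) = 2
(r3,c1) = 1
(r3,c7) = 3
(r4,c4) = 1
(r4,c7) = 4
(r6,c6) = 2
(r7,c5) = 4
(r1,c1) = 4
(r2,c2) = 6
(r3,c2) = 2
(r3,c6) = 6
(r4,c2) = 3
(r4,c5) = 6
(r6,c3) = 4
(r6,c5) = 7
(r1,c2) = 1
(r1,c6) = 3
(r3,c5) = 5
(r4,c3) = 2
(r5,c2) = 4
(r5,c3) = 1
(r7,c3) = 3
(r7,c6) = 1
(r1,c3) = 6

4 1 6 5 2 3 7 / 3 6 5 7 1 4 2 / 1 2 7 4 5 6 3 / 7 3 2 1 6 5 4 / 5 4 1 2 3 7 6 / 6 5 4 3 7 2 1 / 2 7 3 6 4 1 5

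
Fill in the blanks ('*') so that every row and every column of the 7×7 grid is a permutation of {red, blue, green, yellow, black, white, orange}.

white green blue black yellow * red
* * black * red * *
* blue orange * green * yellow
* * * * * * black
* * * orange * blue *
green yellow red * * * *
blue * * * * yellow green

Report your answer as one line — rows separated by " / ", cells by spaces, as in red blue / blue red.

(r1,c6) = orange
(r5,c7) = white
(r7,c3) = white
(r7,c4) = red
(r3,c4) = white
(r5,c5) = black
(r6,c4) = blue
(r6,c7) = orange
(r7,c5) = orange
(r2,c7) = blue
(r5,c2) = red
(r6,c5) = white
(r6,c6) = black
(r7,c2) = black
(r3,c6) = red
(r4,c5) = blue
(r5,c1) = yellow
(r5,c3) = green
(r2,c1) = orange
(r2,c2) = white
(r2,c6) = green
(r3,c1) = black
(r4,c1) = red
(r4,c2) = orange
(r4,c3) = yellow
(r4,c4) = green
(r4,c6) = white
(r2,c4) = yellow

white green blue black yellow orange red / orange white black yellow red green blue / black blue orange white green red yellow / red orange yellow green blue white black / yellow red green orange black blue white / green yellow red blue white black orange / blue black white red orange yellow green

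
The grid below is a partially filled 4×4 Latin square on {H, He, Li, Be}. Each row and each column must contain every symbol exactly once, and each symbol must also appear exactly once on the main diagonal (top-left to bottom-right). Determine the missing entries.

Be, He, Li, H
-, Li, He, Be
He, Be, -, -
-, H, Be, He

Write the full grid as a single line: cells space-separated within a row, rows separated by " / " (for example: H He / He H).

row 2 has {He,Li,Be}; column 1 has {He,Be} — only H is left for (r2,c1).
row 3 has {He,Be}; column 3 has {He,Li,Be}; the diagonal has {He,Li,Be} — only H is left for (r3,c3).
row 3 has {H,He,Be}; column 4 has {H,He,Be} — only Li is left for (r3,c4).
row 4 has {H,He,Be}; column 1 has {H,He,Be} — only Li is left for (r4,c1).

Be He Li H / H Li He Be / He Be H Li / Li H Be He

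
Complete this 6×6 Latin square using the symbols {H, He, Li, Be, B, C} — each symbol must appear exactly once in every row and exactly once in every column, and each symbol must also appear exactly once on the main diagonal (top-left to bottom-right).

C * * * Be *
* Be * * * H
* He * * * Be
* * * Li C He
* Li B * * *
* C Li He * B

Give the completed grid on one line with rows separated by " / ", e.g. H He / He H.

C B He H Be Li / He Be C B Li H / Li He H C B Be / B H Be Li C He / H Li B Be He C / Be C Li He H B

(r1,c6) = Li
(r3,c3) = H
(r4,c3) = Be
(r5,c5) = He
(r5,c6) = C
(r6,c5) = H
(r1,c3) = He
(r2,c3) = C
(r2,c4) = B
(r2,c5) = Li
(r3,c4) = C
(r3,c5) = B
(r6,c1) = Be
(r1,c4) = H
(r2,c1) = He
(r3,c1) = Li
(r5,c1) = H
(r5,c4) = Be
(r1,c2) = B
(r4,c1) = B
(r4,c2) = H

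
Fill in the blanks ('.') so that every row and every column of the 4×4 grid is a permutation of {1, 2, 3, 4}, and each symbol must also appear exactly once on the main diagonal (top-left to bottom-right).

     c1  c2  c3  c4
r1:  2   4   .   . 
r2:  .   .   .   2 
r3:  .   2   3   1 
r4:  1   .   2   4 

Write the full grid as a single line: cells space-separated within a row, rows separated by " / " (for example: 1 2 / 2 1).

2 4 1 3 / 3 1 4 2 / 4 2 3 1 / 1 3 2 4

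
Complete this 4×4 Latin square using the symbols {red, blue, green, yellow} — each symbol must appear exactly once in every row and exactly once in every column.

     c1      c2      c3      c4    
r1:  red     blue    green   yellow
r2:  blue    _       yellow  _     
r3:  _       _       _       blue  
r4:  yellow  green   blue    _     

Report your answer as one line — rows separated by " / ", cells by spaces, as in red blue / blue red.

red blue green yellow / blue red yellow green / green yellow red blue / yellow green blue red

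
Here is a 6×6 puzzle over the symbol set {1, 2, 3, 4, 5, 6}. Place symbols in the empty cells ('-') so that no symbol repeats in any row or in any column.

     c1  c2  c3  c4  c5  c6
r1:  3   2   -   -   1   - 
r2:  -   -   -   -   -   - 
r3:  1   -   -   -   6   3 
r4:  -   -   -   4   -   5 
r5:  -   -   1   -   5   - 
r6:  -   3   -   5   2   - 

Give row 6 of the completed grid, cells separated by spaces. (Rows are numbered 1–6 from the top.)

4 3 6 5 2 1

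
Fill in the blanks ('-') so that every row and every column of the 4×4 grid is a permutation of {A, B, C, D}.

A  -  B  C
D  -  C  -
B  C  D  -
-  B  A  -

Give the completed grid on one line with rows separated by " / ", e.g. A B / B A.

Cell (r1,c2): row 1 has {A,B,C}; column 2 has {B,C} → D.
Cell (r2,c2): row 2 has {C,D}; column 2 has {B,C,D} → A.
Cell (r2,c4): row 2 has {A,C,D}; column 4 has {C} → B.
Cell (r3,c4): row 3 has {B,C,D}; column 4 has {B,C} → A.
Cell (r4,c1): row 4 has {A,B}; column 1 has {A,B,D} → C.
Cell (r4,c4): row 4 has {A,B,C}; column 4 has {A,B,C} → D.

A D B C / D A C B / B C D A / C B A D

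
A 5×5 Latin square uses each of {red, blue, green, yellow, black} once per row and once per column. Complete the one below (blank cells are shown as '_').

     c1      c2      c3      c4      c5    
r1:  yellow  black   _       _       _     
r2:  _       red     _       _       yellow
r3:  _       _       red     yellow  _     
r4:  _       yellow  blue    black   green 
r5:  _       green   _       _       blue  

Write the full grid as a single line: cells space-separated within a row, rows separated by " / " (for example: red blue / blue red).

yellow black green blue red / blue red black green yellow / green blue red yellow black / red yellow blue black green / black green yellow red blue

Cell (r1,c3): row 1 has {yellow,black}; column 3 has {red,blue} → green.
Cell (r1,c5): row 1 has {green,yellow,black}; column 5 has {blue,green,yellow} → red.
Cell (r2,c3): row 2 has {red,yellow}; column 3 has {red,blue,green} → black.
Cell (r3,c2): row 3 has {red,yellow}; column 2 has {red,green,yellow,black} → blue.
Cell (r3,c5): row 3 has {red,blue,yellow}; column 5 has {red,blue,green,yellow} → black.
Cell (r4,c1): row 4 has {blue,green,yellow,black}; column 1 has {yellow} → red.
Cell (r5,c1): row 5 has {blue,green}; column 1 has {red,yellow} → black.
Cell (r5,c3): row 5 has {blue,green,black}; column 3 has {red,blue,green,black} → yellow.
Cell (r5,c4): row 5 has {blue,green,yellow,black}; column 4 has {yellow,black} → red.
Cell (r1,c4): row 1 has {red,green,yellow,black}; column 4 has {red,yellow,black} → blue.
Cell (r2,c4): row 2 has {red,yellow,black}; column 4 has {red,blue,yellow,black} → green.
Cell (r3,c1): row 3 has {red,blue,yellow,black}; column 1 has {red,yellow,black} → green.
Cell (r2,c1): row 2 has {red,green,yellow,black}; column 1 has {red,green,yellow,black} → blue.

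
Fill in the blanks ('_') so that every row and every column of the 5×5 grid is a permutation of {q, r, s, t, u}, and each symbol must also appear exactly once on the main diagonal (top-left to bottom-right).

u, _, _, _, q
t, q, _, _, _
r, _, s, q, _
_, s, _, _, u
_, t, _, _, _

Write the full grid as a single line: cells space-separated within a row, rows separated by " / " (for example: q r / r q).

u r t s q / t q u r s / r u s q t / q s r t u / s t q u r

(r1,c2): row 1 has {q,u}; column 2 has {q,s,t}, so it must be r.
(r1,c3): row 1 has {q,r,u}; column 3 has {s}, so it must be t.
(r1,c4): row 1 has {q,r,t,u}; column 4 has {q}, so it must be s.
(r3,c2): row 3 has {q,r,s}; column 2 has {q,r,s,t}, so it must be u.
(r3,c5): row 3 has {q,r,s,u}; column 5 has {q,u}, so it must be t.
(r4,c1): row 4 has {s,u}; column 1 has {r,t,u}, so it must be q.
(r4,c3): row 4 has {q,s,u}; column 3 has {s,t}, so it must be r.
(r4,c4): row 4 has {q,r,s,u}; column 4 has {q,s}; the diagonal has {q,s,u}, so it must be t.
(r5,c1): row 5 has {t}; column 1 has {q,r,t,u}, so it must be s.
(r5,c5): row 5 has {s,t}; column 5 has {q,t,u}; the diagonal has {q,s,t,u}, so it must be r.
(r2,c3): row 2 has {q,t}; column 3 has {r,s,t}, so it must be u.
(r2,c4): row 2 has {q,t,u}; column 4 has {q,s,t}, so it must be r.
(r2,c5): row 2 has {q,r,t,u}; column 5 has {q,r,t,u}, so it must be s.
(r5,c3): row 5 has {r,s,t}; column 3 has {r,s,t,u}, so it must be q.
(r5,c4): row 5 has {q,r,s,t}; column 4 has {q,r,s,t}, so it must be u.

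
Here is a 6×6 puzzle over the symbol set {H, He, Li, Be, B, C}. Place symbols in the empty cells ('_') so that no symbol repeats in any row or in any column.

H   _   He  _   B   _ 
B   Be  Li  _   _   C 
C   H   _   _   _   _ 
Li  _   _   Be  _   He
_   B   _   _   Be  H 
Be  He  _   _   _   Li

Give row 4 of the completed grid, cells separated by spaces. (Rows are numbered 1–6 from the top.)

Li C B Be H He

Cell (r1,c6): row 1 has {H,He,B}; column 6 has {H,He,Li,C} → Be.
Cell (r3,c6): row 3 has {H,C}; column 6 has {H,He,Li,Be,C} → B.
Cell (r4,c2): row 4 has {He,Li,Be}; column 2 has {H,He,Be,B} → C.
Cell (r4,c5): row 4 has {He,Li,Be,C}; column 5 has {Be,B} → H.
Cell (r5,c1): row 5 has {H,Be,B}; column 1 has {H,Li,Be,B,C} → He.
Cell (r5,c3): row 5 has {H,He,Be,B}; column 3 has {He,Li} → C.
Cell (r5,c4): row 5 has {H,He,Be,B,C}; column 4 has {Be} → Li.
Cell (r6,c5): row 6 has {He,Li,Be}; column 5 has {H,Be,B} → C.
Cell (r1,c2): row 1 has {H,He,Be,B}; column 2 has {H,He,Be,B,C} → Li.
Cell (r1,c4): row 1 has {H,He,Li,Be,B}; column 4 has {Li,Be} → C.
Cell (r2,c5): row 2 has {Li,Be,B,C}; column 5 has {H,Be,B,C} → He.
Cell (r3,c3): row 3 has {H,B,C}; column 3 has {He,Li,C} → Be.
Cell (r3,c4): row 3 has {H,Be,B,C}; column 4 has {Li,Be,C} → He.
Cell (r3,c5): row 3 has {H,He,Be,B,C}; column 5 has {H,He,Be,B,C} → Li.
Cell (r4,c3): row 4 has {H,He,Li,Be,C}; column 3 has {He,Li,Be,C} → B.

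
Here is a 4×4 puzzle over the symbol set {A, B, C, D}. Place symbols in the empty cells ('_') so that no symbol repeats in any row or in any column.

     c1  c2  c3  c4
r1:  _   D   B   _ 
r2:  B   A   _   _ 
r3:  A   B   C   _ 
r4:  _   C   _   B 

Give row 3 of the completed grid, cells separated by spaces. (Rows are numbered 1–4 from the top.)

(r1,c1) = C
(r1,c4) = A
(r2,c3) = D
(r2,c4) = C
(r3,c4) = D

A B C D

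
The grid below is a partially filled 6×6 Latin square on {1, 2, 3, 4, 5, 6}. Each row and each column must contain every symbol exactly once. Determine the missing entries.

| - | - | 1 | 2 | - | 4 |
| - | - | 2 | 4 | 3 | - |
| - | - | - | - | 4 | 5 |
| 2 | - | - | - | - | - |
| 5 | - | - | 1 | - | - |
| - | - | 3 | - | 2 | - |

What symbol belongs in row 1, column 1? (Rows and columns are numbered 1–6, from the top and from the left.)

3

Cell (r3,c3): row 3 has {4,5}; column 3 has {1,2,3} → 6.
Cell (r3,c4): row 3 has {4,5,6}; column 4 has {1,2,4} → 3.
Cell (r5,c3): row 5 has {1,5}; column 3 has {1,2,3,6} → 4.
Cell (r5,c5): row 5 has {1,4,5}; column 5 has {2,3,4} → 6.
Cell (r1,c5): row 1 has {1,2,4}; column 5 has {2,3,4,6} → 5.
Cell (r3,c1): row 3 has {3,4,5,6}; column 1 has {2,5} → 1.
Cell (r3,c2): row 3 has {1,3,4,5,6}; column 2 is empty so far → 2.
Cell (r4,c3): row 4 has {2}; column 3 has {1,2,3,4,6} → 5.
Cell (r4,c4): row 4 has {2,5}; column 4 has {1,2,3,4} → 6.
Cell (r4,c5): row 4 has {2,5,6}; column 5 has {2,3,4,5,6} → 1.
Cell (r4,c6): row 4 has {1,2,5,6}; column 6 has {4,5} → 3.
Cell (r5,c2): row 5 has {1,4,5,6}; column 2 has {2} → 3.
Cell (r5,c6): row 5 has {1,3,4,5,6}; column 6 has {3,4,5} → 2.
Cell (r6,c4): row 6 has {2,3}; column 4 has {1,2,3,4,6} → 5.
Cell (r1,c2): row 1 has {1,2,4,5}; column 2 has {2,3} → 6.
Cell (r2,c1): row 2 has {2,3,4}; column 1 has {1,2,5} → 6.
Cell (r2,c6): row 2 has {2,3,4,6}; column 6 has {2,3,4,5} → 1.
Cell (r4,c2): row 4 has {1,2,3,5,6}; column 2 has {2,3,6} → 4.
Cell (r6,c1): row 6 has {2,3,5}; column 1 has {1,2,5,6} → 4.
Cell (r6,c2): row 6 has {2,3,4,5}; column 2 has {2,3,4,6} → 1.
Cell (r6,c6): row 6 has {1,2,3,4,5}; column 6 has {1,2,3,4,5} → 6.
Cell (r1,c1): row 1 has {1,2,4,5,6}; column 1 has {1,2,4,5,6} → 3.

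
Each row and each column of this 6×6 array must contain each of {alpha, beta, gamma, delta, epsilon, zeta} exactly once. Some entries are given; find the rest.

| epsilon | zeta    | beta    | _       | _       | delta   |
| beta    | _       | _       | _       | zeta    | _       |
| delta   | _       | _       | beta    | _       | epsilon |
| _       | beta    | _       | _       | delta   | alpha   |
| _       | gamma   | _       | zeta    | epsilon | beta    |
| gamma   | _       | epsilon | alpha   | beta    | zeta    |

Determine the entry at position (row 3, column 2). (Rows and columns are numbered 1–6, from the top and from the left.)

(r1,c4) = gamma
(r1,c5) = alpha
(r2,c6) = gamma
(r3,c2) = alpha

alpha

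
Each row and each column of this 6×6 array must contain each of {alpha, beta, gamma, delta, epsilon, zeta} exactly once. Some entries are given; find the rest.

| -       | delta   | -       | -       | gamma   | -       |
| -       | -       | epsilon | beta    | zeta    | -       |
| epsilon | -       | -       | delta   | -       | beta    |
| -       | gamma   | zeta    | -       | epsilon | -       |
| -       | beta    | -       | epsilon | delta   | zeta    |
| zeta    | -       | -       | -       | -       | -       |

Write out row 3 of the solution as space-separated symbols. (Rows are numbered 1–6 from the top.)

epsilon zeta gamma delta alpha beta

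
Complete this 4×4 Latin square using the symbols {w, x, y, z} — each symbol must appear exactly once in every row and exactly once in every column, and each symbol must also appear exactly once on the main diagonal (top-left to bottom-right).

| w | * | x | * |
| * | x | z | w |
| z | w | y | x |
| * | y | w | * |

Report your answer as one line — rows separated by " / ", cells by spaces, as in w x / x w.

(r1,c2) = z
(r1,c4) = y
(r2,c1) = y
(r4,c1) = x
(r4,c4) = z

w z x y / y x z w / z w y x / x y w z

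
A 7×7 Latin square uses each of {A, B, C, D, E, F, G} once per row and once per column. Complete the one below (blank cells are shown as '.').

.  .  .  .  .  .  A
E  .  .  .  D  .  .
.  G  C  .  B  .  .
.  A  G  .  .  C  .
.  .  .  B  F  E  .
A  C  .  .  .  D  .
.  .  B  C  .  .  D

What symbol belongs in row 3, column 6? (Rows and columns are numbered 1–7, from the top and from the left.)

F

At row 4, column 5: row 4 has {A,C,G}; column 5 has {B,D,F}; that leaves E.
At row 5, column 2: row 5 has {B,E,F}; column 2 has {A,C,G}; that leaves D.
At row 5, column 3: row 5 has {B,D,E,F}; column 3 has {B,C,G}; that leaves A.
At row 6, column 5: row 6 has {A,C,D}; column 5 has {B,D,E,F}; that leaves G.
At row 7, column 5: row 7 has {B,C,D}; column 5 has {B,D,E,F,G}; that leaves A.
At row 1, column 5: row 1 has {A}; column 5 has {A,B,D,E,F,G}; that leaves C.
At row 2, column 3: row 2 has {D,E}; column 3 has {A,B,C,G}; that leaves F.
At row 6, column 3: row 6 has {A,C,D,G}; column 3 has {A,B,C,F,G}; that leaves E.
At row 6, column 4: row 6 has {A,C,D,E,G}; column 4 has {B,C}; that leaves F.
At row 6, column 7: row 6 has {A,C,D,E,F,G}; column 7 has {A,D}; that leaves B.
At row 1, column 3: row 1 has {A,C}; column 3 has {A,B,C,E,F,G}; that leaves D.
At row 2, column 2: row 2 has {D,E,F}; column 2 has {A,C,D,G}; that leaves B.
At row 4, column 4: row 4 has {A,C,E,G}; column 4 has {B,C,F}; that leaves D.
At row 4, column 7: row 4 has {A,C,D,E,G}; column 7 has {A,B,D}; that leaves F.
At row 3, column 7: row 3 has {B,C,G}; column 7 has {A,B,D,F}; that leaves E.
At row 4, column 1: row 4 has {A,C,D,E,F,G}; column 1 has {A,E}; that leaves B.
At row 3, column 4: row 3 has {B,C,E,G}; column 4 has {B,C,D,F}; that leaves A.
At row 3, column 6: row 3 has {A,B,C,E,G}; column 6 has {C,D,E}; that leaves F.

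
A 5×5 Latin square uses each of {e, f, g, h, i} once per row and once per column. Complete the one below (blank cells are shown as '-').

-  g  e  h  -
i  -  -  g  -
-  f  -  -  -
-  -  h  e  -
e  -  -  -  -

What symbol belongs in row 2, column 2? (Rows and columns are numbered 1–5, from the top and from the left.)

Cell (r1,c1): row 1 has {e,g,h}; column 1 has {e,i} → f.
Cell (r1,c5): row 1 has {e,f,g,h}; column 5 is empty so far → i.
Cell (r2,c3): row 2 has {g,i}; column 3 has {e,h} → f.
Cell (r3,c4): row 3 has {f}; column 4 has {e,g,h} → i.
Cell (r4,c1): row 4 has {e,h}; column 1 has {e,f,i} → g.
Cell (r4,c2): row 4 has {e,g,h}; column 2 has {f,g} → i.
Cell (r4,c5): row 4 has {e,g,h,i}; column 5 has {i} → f.
Cell (r5,c2): row 5 has {e}; column 2 has {f,g,i} → h.
Cell (r5,c4): row 5 has {e,h}; column 4 has {e,g,h,i} → f.
Cell (r5,c5): row 5 has {e,f,h}; column 5 has {f,i} → g.
Cell (r2,c2): row 2 has {f,g,i}; column 2 has {f,g,h,i} → e.

e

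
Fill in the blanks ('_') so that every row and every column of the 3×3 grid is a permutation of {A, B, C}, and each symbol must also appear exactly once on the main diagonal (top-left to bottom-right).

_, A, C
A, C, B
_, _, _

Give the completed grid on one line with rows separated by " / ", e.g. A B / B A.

(r1,c1) = B
(r3,c1) = C
(r3,c2) = B
(r3,c3) = A

B A C / A C B / C B A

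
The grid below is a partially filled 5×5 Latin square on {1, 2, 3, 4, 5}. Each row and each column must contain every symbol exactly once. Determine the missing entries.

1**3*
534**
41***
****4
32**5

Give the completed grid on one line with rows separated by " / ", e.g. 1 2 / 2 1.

1 4 5 3 2 / 5 3 4 2 1 / 4 1 2 5 3 / 2 5 3 1 4 / 3 2 1 4 5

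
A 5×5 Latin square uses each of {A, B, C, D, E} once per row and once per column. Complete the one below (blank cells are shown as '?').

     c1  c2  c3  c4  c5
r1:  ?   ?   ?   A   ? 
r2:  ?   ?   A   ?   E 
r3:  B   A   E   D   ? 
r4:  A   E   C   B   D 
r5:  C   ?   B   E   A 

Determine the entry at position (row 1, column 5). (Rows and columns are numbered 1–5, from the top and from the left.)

B

(r1,c3): row 1 has {A}; column 3 has {A,B,C,E}, so it must be D.
(r2,c1): row 2 has {A,E}; column 1 has {A,B,C}, so it must be D.
(r2,c4): row 2 has {A,D,E}; column 4 has {A,B,D,E}, so it must be C.
(r3,c5): row 3 has {A,B,D,E}; column 5 has {A,D,E}, so it must be C.
(r5,c2): row 5 has {A,B,C,E}; column 2 has {A,E}, so it must be D.
(r1,c1): row 1 has {A,D}; column 1 has {A,B,C,D}, so it must be E.
(r1,c5): row 1 has {A,D,E}; column 5 has {A,C,D,E}, so it must be B.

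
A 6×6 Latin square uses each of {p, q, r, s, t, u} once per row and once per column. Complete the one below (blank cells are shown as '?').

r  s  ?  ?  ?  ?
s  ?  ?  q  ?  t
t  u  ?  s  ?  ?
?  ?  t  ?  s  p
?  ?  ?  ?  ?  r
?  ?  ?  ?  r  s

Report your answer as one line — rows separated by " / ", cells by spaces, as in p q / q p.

r s q p t u / s r p q u t / t u r s p q / u q t r s p / p t s u q r / q p u t r s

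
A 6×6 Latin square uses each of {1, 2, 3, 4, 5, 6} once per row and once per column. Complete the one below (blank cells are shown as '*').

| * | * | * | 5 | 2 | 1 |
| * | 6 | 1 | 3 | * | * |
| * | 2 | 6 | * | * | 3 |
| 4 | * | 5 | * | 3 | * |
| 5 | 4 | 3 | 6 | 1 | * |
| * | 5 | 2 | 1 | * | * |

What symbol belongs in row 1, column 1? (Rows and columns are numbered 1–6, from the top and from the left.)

6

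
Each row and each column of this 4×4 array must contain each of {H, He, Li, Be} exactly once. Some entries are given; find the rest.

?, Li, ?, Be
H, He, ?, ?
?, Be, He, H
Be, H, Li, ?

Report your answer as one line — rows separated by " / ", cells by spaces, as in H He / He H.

He Li H Be / H He Be Li / Li Be He H / Be H Li He

At row 1, column 1: row 1 has {Li,Be}; column 1 has {H,Be}; that leaves He.
At row 1, column 3: row 1 has {He,Li,Be}; column 3 has {He,Li}; that leaves H.
At row 2, column 3: row 2 has {H,He}; column 3 has {H,He,Li}; that leaves Be.
At row 2, column 4: row 2 has {H,He,Be}; column 4 has {H,Be}; that leaves Li.
At row 3, column 1: row 3 has {H,He,Be}; column 1 has {H,He,Be}; that leaves Li.
At row 4, column 4: row 4 has {H,Li,Be}; column 4 has {H,Li,Be}; that leaves He.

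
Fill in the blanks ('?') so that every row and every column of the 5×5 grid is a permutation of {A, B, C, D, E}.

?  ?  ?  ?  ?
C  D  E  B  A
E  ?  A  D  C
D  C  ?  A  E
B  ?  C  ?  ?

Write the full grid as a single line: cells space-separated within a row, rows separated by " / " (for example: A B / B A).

Cell (r1,c1): row 1 is empty so far; column 1 has {B,C,D,E} → A.
Cell (r3,c2): row 3 has {A,C,D,E}; column 2 has {C,D} → B.
Cell (r4,c3): row 4 has {A,C,D,E}; column 3 has {A,C,E} → B.
Cell (r5,c4): row 5 has {B,C}; column 4 has {A,B,D} → E.
Cell (r5,c5): row 5 has {B,C,E}; column 5 has {A,C,E} → D.
Cell (r1,c2): row 1 has {A}; column 2 has {B,C,D} → E.
Cell (r1,c3): row 1 has {A,E}; column 3 has {A,B,C,E} → D.
Cell (r1,c4): row 1 has {A,D,E}; column 4 has {A,B,D,E} → C.
Cell (r1,c5): row 1 has {A,C,D,E}; column 5 has {A,C,D,E} → B.
Cell (r5,c2): row 5 has {B,C,D,E}; column 2 has {B,C,D,E} → A.

A E D C B / C D E B A / E B A D C / D C B A E / B A C E D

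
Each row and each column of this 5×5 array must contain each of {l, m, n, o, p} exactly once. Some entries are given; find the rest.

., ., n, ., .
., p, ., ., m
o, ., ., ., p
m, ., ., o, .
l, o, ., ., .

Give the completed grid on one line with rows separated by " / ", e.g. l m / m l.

p l n m o / n p o l m / o m l n p / m n p o l / l o m p n

(r1,c1) = p
(r2,c1) = n
(r2,c4) = l
(r5,c5) = n
(r1,c4) = m
(r2,c3) = o
(r3,c4) = n
(r4,c5) = l
(r5,c4) = p
(r1,c2) = l
(r1,c5) = o
(r3,c2) = m
(r3,c3) = l
(r4,c2) = n
(r4,c3) = p
(r5,c3) = m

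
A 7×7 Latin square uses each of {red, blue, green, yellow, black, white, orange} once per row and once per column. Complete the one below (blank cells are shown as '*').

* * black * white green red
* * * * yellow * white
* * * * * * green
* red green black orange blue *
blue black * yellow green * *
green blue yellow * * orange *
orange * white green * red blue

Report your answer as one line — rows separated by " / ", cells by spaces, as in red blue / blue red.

yellow orange black blue white green red / red green blue orange yellow black white / black white orange red blue yellow green / white red green black orange blue yellow / blue black red yellow green white orange / green blue yellow white red orange black / orange yellow white green black red blue

At row 1, column 1: row 1 has {red,green,black,white}; column 1 has {blue,green,orange}; that leaves yellow.
At row 1, column 2: row 1 has {red,green,yellow,black,white}; column 2 has {red,blue,black}; that leaves orange.
At row 1, column 4: row 1 has {red,green,yellow,black,white,orange}; column 4 has {green,yellow,black}; that leaves blue.
At row 2, column 2: row 2 has {yellow,white}; column 2 has {red,blue,black,orange}; that leaves green.
At row 2, column 6: row 2 has {green,yellow,white}; column 6 has {red,blue,green,orange}; that leaves black.
At row 4, column 1: row 4 has {red,blue,green,black,orange}; column 1 has {blue,green,yellow,orange}; that leaves white.
At row 4, column 7: row 4 has {red,blue,green,black,white,orange}; column 7 has {red,blue,green,white}; that leaves yellow.
At row 5, column 6: row 5 has {blue,green,yellow,black}; column 6 has {red,blue,green,black,orange}; that leaves white.
At row 5, column 7: row 5 has {blue,green,yellow,black,white}; column 7 has {red,blue,green,yellow,white}; that leaves orange.
At row 6, column 7: row 6 has {blue,green,yellow,orange}; column 7 has {red,blue,green,yellow,white,orange}; that leaves black.
At row 7, column 2: row 7 has {red,blue,green,white,orange}; column 2 has {red,blue,green,black,orange}; that leaves yellow.
At row 7, column 5: row 7 has {red,blue,green,yellow,white,orange}; column 5 has {green,yellow,white,orange}; that leaves black.
At row 2, column 1: row 2 has {green,yellow,black,white}; column 1 has {blue,green,yellow,white,orange}; that leaves red.
At row 2, column 4: row 2 has {red,green,yellow,black,white}; column 4 has {blue,green,yellow,black}; that leaves orange.
At row 3, column 1: row 3 has {green}; column 1 has {red,blue,green,yellow,white,orange}; that leaves black.
At row 3, column 2: row 3 has {green,black}; column 2 has {red,blue,green,yellow,black,orange}; that leaves white.
At row 3, column 4: row 3 has {green,black,white}; column 4 has {blue,green,yellow,black,orange}; that leaves red.
At row 3, column 5: row 3 has {red,green,black,white}; column 5 has {green,yellow,black,white,orange}; that leaves blue.
At row 3, column 6: row 3 has {red,blue,green,black,white}; column 6 has {red,blue,green,black,white,orange}; that leaves yellow.
At row 5, column 3: row 5 has {blue,green,yellow,black,white,orange}; column 3 has {green,yellow,black,white}; that leaves red.
At row 6, column 4: row 6 has {blue,green,yellow,black,orange}; column 4 has {red,blue,green,yellow,black,orange}; that leaves white.
At row 6, column 5: row 6 has {blue,green,yellow,black,white,orange}; column 5 has {blue,green,yellow,black,white,orange}; that leaves red.
At row 2, column 3: row 2 has {red,green,yellow,black,white,orange}; column 3 has {red,green,yellow,black,white}; that leaves blue.
At row 3, column 3: row 3 has {red,blue,green,yellow,black,white}; column 3 has {red,blue,green,yellow,black,white}; that leaves orange.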